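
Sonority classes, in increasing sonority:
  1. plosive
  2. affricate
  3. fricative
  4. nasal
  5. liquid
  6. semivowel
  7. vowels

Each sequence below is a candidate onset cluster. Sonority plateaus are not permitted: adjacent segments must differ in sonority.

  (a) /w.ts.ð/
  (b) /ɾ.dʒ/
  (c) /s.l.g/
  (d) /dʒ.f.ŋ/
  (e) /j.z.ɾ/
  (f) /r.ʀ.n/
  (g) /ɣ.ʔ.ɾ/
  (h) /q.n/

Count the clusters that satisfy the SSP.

(a) /w.ts.ð/: profile 6-2-3 — violates.
(b) /ɾ.dʒ/: profile 5-2 — violates.
(c) /s.l.g/: profile 3-5-1 — violates.
(d) /dʒ.f.ŋ/: profile 2-3-4 — obeys.
(e) /j.z.ɾ/: profile 6-3-5 — violates.
(f) /r.ʀ.n/: profile 5-5-4 — violates.
(g) /ɣ.ʔ.ɾ/: profile 3-1-5 — violates.
(h) /q.n/: profile 1-4 — obeys.

2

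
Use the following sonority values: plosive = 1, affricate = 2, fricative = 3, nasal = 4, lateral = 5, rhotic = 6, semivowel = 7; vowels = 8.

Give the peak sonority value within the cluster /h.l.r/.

/h/ — fricative, sonority 3.
/l/ — lateral, sonority 5.
/r/ — rhotic, sonority 6.
The maximum is 6.

6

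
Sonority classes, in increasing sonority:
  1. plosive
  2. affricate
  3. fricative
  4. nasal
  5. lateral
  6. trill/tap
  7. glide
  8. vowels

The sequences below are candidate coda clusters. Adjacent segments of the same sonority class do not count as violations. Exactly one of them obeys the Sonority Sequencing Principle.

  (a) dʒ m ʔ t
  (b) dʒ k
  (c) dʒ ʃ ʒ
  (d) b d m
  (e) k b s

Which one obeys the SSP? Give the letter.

b

(a) dʒ m ʔ t: profile 2-4-1-1 — violates.
(b) dʒ k: profile 2-1 — obeys.
(c) dʒ ʃ ʒ: profile 2-3-3 — violates.
(d) b d m: profile 1-1-4 — violates.
(e) k b s: profile 1-1-3 — violates.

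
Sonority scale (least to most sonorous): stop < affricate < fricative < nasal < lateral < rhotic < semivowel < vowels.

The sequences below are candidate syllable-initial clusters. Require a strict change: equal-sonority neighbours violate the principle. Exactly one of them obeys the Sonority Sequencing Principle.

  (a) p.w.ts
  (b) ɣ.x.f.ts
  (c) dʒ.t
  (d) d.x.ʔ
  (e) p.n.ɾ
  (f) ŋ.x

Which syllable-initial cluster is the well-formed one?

(a) sonority 1-7-2: ill-formed.
(b) sonority 3-3-3-2: ill-formed.
(c) sonority 2-1: ill-formed.
(d) sonority 1-3-1: ill-formed.
(e) sonority 1-4-6: well-formed.
(f) sonority 4-3: ill-formed.

e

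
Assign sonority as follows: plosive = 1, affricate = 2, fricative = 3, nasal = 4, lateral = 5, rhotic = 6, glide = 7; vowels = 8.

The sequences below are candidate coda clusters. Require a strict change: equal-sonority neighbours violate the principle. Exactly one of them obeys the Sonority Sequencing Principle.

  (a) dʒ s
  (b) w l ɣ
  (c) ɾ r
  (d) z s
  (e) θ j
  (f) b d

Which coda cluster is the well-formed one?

b

(a) dʒ s: profile 2-3 — violates.
(b) w l ɣ: profile 7-5-3 — obeys.
(c) ɾ r: profile 6-6 — violates.
(d) z s: profile 3-3 — violates.
(e) θ j: profile 3-7 — violates.
(f) b d: profile 1-1 — violates.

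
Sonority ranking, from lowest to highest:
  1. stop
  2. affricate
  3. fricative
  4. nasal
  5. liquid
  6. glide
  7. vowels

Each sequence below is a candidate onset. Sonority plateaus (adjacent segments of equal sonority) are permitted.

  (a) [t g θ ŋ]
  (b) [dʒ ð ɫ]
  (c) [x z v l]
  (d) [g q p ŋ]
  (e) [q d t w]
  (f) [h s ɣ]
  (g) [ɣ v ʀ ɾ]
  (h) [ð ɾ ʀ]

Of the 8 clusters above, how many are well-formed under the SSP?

(a) 1-1-3-4 → obeys
(b) 2-3-5 → obeys
(c) 3-3-3-5 → obeys
(d) 1-1-1-4 → obeys
(e) 1-1-1-6 → obeys
(f) 3-3-3 → obeys
(g) 3-3-5-5 → obeys
(h) 3-5-5 → obeys

8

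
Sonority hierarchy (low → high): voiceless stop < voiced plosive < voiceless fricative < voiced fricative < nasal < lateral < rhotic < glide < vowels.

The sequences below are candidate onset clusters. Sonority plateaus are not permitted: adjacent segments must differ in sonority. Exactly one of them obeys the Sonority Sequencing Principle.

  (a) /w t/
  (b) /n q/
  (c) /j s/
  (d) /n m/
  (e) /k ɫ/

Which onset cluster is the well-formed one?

(a) /w t/: profile 8-1 — violates.
(b) /n q/: profile 5-1 — violates.
(c) /j s/: profile 8-3 — violates.
(d) /n m/: profile 5-5 — violates.
(e) /k ɫ/: profile 1-6 — obeys.

e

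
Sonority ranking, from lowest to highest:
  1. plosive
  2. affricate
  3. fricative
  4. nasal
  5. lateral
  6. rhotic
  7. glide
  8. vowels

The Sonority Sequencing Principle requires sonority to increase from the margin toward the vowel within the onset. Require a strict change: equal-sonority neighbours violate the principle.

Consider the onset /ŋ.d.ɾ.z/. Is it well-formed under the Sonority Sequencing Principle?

/ŋ/ — nasal, sonority 4.
/d/ — plosive, sonority 1.
/ɾ/ — rhotic, sonority 6.
/z/ — fricative, sonority 3.
The profile is 4-1-6-3. Between /ŋ/ (4) and /d/ (1) sonority does not rise, so the cluster violates the SSP.

no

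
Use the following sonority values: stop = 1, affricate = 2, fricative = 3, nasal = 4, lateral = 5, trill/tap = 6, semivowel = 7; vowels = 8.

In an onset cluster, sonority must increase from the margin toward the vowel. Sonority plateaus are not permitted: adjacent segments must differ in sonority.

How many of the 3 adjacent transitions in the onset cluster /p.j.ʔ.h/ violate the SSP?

/p/ — stop, sonority 1.
/j/ — semivowel, sonority 7.
/ʔ/ — stop, sonority 1.
/h/ — fricative, sonority 3.
/p/→/j/: 1→7 (rises) — ok.
/j/→/ʔ/: 7→1 (does not rise) — violation.
/ʔ/→/h/: 1→3 (rises) — ok.

1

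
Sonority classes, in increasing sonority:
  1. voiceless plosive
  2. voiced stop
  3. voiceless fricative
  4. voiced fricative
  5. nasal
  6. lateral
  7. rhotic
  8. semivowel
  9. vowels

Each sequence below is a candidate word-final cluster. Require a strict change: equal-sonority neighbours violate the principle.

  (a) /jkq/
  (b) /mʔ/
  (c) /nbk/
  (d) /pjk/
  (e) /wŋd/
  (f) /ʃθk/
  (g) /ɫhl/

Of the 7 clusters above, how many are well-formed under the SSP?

3

(a) 8-1-1 → violates
(b) 5-1 → obeys
(c) 5-2-1 → obeys
(d) 1-8-1 → violates
(e) 8-5-2 → obeys
(f) 3-3-1 → violates
(g) 6-3-6 → violates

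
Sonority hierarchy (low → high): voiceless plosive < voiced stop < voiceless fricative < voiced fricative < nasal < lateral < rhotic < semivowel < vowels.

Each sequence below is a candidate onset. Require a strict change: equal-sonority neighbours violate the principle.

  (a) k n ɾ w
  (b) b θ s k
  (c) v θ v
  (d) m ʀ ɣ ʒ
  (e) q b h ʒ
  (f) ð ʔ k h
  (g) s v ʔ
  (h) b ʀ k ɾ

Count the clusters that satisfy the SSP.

(a) sonority 1-5-7-8: well-formed.
(b) sonority 2-3-3-1: ill-formed.
(c) sonority 4-3-4: ill-formed.
(d) sonority 5-7-4-4: ill-formed.
(e) sonority 1-2-3-4: well-formed.
(f) sonority 4-1-1-3: ill-formed.
(g) sonority 3-4-1: ill-formed.
(h) sonority 2-7-1-7: ill-formed.

2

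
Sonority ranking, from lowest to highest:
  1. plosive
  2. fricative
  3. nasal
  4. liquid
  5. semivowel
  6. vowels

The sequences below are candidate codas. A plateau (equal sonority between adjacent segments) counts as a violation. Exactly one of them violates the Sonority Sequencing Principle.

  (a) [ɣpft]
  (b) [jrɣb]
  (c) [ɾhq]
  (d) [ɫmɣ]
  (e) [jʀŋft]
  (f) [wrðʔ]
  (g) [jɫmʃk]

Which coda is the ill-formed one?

(a) sonority 2-1-2-1: ill-formed.
(b) sonority 5-4-2-1: well-formed.
(c) sonority 4-2-1: well-formed.
(d) sonority 4-3-2: well-formed.
(e) sonority 5-4-3-2-1: well-formed.
(f) sonority 5-4-2-1: well-formed.
(g) sonority 5-4-3-2-1: well-formed.

a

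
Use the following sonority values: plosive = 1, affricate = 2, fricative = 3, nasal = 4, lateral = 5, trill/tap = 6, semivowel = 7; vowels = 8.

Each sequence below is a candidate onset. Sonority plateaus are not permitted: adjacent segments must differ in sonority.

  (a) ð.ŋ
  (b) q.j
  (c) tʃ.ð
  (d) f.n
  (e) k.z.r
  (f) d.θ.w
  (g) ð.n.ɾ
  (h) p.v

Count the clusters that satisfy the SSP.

(a) sonority 3-4: well-formed.
(b) sonority 1-7: well-formed.
(c) sonority 2-3: well-formed.
(d) sonority 3-4: well-formed.
(e) sonority 1-3-6: well-formed.
(f) sonority 1-3-7: well-formed.
(g) sonority 3-4-6: well-formed.
(h) sonority 1-3: well-formed.

8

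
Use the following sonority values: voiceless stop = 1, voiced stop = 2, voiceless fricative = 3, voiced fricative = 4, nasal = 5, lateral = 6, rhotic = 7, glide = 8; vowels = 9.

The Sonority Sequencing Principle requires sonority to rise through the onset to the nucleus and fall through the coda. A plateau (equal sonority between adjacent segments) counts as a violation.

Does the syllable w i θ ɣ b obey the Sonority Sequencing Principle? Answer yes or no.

Onset: /w/ is a glide (sonority 8); then the nucleus /i/ (sonority 9).
Onset profile 8-9 — rises to the nucleus.
Coda: /θ/ is a voiceless fricative (sonority 3), /ɣ/ is a voiced fricative (sonority 4), /b/ is a voiced stop (sonority 2).
Coda profile 9-3-4-2 — does not strictly fall throughout.

no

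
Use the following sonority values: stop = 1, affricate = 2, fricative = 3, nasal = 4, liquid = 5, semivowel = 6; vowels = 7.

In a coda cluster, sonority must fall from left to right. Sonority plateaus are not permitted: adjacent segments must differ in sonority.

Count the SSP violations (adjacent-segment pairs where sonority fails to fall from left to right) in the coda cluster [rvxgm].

2

/r/ — liquid, sonority 5.
/v/ — fricative, sonority 3.
/x/ — fricative, sonority 3.
/g/ — stop, sonority 1.
/m/ — nasal, sonority 4.
/r/→/v/: 5→3 (falls) — ok.
/v/→/x/: 3→3 (plateau) — violation.
/x/→/g/: 3→1 (falls) — ok.
/g/→/m/: 1→4 (does not fall) — violation.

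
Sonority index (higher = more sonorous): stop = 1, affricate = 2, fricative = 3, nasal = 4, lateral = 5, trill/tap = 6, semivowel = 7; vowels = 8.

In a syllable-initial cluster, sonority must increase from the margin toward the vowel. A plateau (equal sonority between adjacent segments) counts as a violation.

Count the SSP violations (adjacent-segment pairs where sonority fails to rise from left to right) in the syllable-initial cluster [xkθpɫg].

3

/x/ — fricative, sonority 3.
/k/ — stop, sonority 1.
/θ/ — fricative, sonority 3.
/p/ — stop, sonority 1.
/ɫ/ — lateral, sonority 5.
/g/ — stop, sonority 1.
/x/→/k/: 3→1 (does not rise) — violation.
/k/→/θ/: 1→3 (rises) — ok.
/θ/→/p/: 3→1 (does not rise) — violation.
/p/→/ɫ/: 1→5 (rises) — ok.
/ɫ/→/g/: 5→1 (does not rise) — violation.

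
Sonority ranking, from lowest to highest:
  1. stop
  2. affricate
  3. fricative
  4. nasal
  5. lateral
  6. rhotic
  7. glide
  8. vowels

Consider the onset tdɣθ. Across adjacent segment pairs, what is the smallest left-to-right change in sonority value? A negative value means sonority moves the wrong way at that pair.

/t/ — stop, sonority 1.
/d/ — stop, sonority 1.
/ɣ/ — fricative, sonority 3.
/θ/ — fricative, sonority 3.
/t/→/d/: change +0.
/d/→/ɣ/: change +2.
/ɣ/→/θ/: change +0.
Minimum = 0.

0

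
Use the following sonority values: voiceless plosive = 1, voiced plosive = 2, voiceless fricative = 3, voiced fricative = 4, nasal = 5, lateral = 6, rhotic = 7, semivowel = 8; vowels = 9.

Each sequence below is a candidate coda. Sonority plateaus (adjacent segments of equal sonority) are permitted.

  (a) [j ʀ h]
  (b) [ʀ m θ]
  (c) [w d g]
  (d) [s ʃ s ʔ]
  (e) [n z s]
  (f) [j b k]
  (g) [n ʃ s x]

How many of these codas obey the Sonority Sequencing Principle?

(a) 8-7-3 → obeys
(b) 7-5-3 → obeys
(c) 8-2-2 → obeys
(d) 3-3-3-1 → obeys
(e) 5-4-3 → obeys
(f) 8-2-1 → obeys
(g) 5-3-3-3 → obeys

7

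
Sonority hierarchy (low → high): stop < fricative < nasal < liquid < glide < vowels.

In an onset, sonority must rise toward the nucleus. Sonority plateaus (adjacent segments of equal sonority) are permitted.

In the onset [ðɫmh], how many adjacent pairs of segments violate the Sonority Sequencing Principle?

2

/ð/: fricative = 2.
/ɫ/: liquid = 4.
/m/: nasal = 3.
/h/: fricative = 2.
/ð/→/ɫ/: 2→4 (rises) — ok.
/ɫ/→/m/: 4→3 (does not rise) — violation.
/m/→/h/: 3→2 (does not rise) — violation.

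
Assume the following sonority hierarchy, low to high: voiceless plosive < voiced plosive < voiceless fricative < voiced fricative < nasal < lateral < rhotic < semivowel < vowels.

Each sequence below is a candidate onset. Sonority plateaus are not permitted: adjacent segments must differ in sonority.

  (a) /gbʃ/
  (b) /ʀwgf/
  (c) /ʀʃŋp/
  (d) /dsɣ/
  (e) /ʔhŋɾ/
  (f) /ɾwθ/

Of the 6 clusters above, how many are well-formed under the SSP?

2

(a) /gbʃ/: profile 2-2-3 — violates.
(b) /ʀwgf/: profile 7-8-2-3 — violates.
(c) /ʀʃŋp/: profile 7-3-5-1 — violates.
(d) /dsɣ/: profile 2-3-4 — obeys.
(e) /ʔhŋɾ/: profile 1-3-5-7 — obeys.
(f) /ɾwθ/: profile 7-8-3 — violates.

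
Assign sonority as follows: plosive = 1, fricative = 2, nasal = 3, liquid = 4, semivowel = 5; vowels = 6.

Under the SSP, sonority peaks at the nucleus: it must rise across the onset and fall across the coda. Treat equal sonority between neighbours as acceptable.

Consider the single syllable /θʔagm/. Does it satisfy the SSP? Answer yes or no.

no

Onset: /θ/ is a fricative (sonority 2), /ʔ/ is a plosive (sonority 1); then the nucleus /a/ (sonority 6).
Onset profile 2-1-6 — does not rise throughout.
Coda: /g/ is a plosive (sonority 1), /m/ is a nasal (sonority 3).
Coda profile 6-1-3 — does not fall throughout.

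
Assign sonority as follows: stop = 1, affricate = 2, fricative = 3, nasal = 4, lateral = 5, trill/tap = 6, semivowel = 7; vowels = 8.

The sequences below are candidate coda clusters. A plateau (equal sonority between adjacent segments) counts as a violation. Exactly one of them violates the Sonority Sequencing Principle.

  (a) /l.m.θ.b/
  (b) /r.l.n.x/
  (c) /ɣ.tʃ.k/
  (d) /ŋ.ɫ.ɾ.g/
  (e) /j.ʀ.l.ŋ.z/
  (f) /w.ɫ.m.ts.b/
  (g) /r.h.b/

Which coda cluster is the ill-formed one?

d

(a) sonority 5-4-3-1: well-formed.
(b) sonority 6-5-4-3: well-formed.
(c) sonority 3-2-1: well-formed.
(d) sonority 4-5-6-1: ill-formed.
(e) sonority 7-6-5-4-3: well-formed.
(f) sonority 7-5-4-2-1: well-formed.
(g) sonority 6-3-1: well-formed.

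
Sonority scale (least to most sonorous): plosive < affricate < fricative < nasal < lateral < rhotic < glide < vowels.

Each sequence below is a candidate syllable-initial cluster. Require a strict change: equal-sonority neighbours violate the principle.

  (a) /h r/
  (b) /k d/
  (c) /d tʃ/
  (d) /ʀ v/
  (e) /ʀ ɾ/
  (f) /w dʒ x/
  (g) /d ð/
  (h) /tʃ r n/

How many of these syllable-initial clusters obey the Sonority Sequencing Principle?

3

(a) 3-6 → obeys
(b) 1-1 → violates
(c) 1-2 → obeys
(d) 6-3 → violates
(e) 6-6 → violates
(f) 7-2-3 → violates
(g) 1-3 → obeys
(h) 2-6-4 → violates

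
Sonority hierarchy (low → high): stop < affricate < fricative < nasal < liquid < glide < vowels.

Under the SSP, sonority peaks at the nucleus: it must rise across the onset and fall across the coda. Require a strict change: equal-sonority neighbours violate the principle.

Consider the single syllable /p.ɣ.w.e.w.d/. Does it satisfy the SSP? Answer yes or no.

yes

Onset: /p/ is a stop (sonority 1), /ɣ/ is a fricative (sonority 3), /w/ is a glide (sonority 6); then the nucleus /e/ (sonority 7).
Onset profile 1-3-6-7 — rises to the nucleus.
Coda: /w/ is a glide (sonority 6), /d/ is a stop (sonority 1).
Coda profile 7-6-1 — falls from the nucleus.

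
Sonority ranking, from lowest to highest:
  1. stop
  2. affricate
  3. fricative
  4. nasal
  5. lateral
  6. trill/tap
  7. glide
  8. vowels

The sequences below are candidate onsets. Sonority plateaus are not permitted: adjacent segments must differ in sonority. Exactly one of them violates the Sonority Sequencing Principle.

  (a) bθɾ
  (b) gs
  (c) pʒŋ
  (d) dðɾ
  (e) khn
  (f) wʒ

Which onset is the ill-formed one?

(a) bθɾ: profile 1-3-6 — obeys.
(b) gs: profile 1-3 — obeys.
(c) pʒŋ: profile 1-3-4 — obeys.
(d) dðɾ: profile 1-3-6 — obeys.
(e) khn: profile 1-3-4 — obeys.
(f) wʒ: profile 7-3 — violates.

f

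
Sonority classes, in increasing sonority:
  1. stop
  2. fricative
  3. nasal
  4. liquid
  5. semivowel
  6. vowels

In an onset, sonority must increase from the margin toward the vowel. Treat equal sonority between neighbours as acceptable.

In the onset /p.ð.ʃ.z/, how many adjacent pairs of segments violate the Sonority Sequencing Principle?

0

/p/: stop = 1.
/ð/: fricative = 2.
/ʃ/: fricative = 2.
/z/: fricative = 2.
/p/→/ð/: 1→2 (rises) — ok.
/ð/→/ʃ/: 2→2 (plateau, allowed) — ok.
/ʃ/→/z/: 2→2 (plateau, allowed) — ok.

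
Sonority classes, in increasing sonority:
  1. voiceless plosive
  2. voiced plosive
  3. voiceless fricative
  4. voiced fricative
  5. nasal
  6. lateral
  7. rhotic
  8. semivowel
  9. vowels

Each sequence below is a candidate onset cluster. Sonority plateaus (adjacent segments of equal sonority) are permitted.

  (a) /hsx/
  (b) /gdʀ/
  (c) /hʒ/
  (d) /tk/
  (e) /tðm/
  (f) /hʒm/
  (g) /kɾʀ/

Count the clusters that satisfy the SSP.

7

(a) 3-3-3 → obeys
(b) 2-2-7 → obeys
(c) 3-4 → obeys
(d) 1-1 → obeys
(e) 1-4-5 → obeys
(f) 3-4-5 → obeys
(g) 1-7-7 → obeys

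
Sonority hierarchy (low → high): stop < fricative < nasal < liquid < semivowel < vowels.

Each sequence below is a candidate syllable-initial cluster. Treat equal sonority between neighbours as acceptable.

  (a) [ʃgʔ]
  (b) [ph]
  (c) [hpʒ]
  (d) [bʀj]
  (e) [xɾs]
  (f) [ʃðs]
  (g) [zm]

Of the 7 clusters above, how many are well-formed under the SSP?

4

(a) 2-1-1 → violates
(b) 1-2 → obeys
(c) 2-1-2 → violates
(d) 1-4-5 → obeys
(e) 2-4-2 → violates
(f) 2-2-2 → obeys
(g) 2-3 → obeys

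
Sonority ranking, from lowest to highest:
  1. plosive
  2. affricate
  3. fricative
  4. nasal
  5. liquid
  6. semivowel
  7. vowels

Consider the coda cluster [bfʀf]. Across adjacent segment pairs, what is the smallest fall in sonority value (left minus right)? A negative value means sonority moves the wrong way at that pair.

-2

/b/ is a plosive (sonority 1).
/f/ is a fricative (sonority 3).
/ʀ/ is a liquid (sonority 5).
/f/ is a fricative (sonority 3).
/b/→/f/: change -2.
/f/→/ʀ/: change -2.
/ʀ/→/f/: change +2.
Minimum = -2.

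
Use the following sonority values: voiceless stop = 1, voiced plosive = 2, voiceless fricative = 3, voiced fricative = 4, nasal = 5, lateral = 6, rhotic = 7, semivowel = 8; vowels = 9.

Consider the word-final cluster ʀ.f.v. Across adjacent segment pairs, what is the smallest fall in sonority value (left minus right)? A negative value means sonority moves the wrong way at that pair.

-1

/ʀ/ is a rhotic (sonority 7).
/f/ is a voiceless fricative (sonority 3).
/v/ is a voiced fricative (sonority 4).
/ʀ/→/f/: change +4.
/f/→/v/: change -1.
Minimum = -1.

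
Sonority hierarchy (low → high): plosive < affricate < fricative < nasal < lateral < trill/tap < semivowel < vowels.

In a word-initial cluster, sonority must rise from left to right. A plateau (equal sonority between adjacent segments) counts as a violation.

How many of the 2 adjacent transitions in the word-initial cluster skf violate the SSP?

/s/ — fricative, sonority 3.
/k/ — plosive, sonority 1.
/f/ — fricative, sonority 3.
/s/→/k/: 3→1 (does not rise) — violation.
/k/→/f/: 1→3 (rises) — ok.

1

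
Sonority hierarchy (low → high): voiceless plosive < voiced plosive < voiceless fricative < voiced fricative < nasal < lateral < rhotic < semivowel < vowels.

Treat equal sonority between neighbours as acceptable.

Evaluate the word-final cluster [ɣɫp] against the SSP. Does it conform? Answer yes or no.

/ɣ/: voiced fricative = 4.
/ɫ/: lateral = 6.
/p/: voiceless plosive = 1.
The profile is 4-6-1. Between /ɣ/ (4) and /ɫ/ (6) sonority does not fall, so the cluster violates the SSP.

no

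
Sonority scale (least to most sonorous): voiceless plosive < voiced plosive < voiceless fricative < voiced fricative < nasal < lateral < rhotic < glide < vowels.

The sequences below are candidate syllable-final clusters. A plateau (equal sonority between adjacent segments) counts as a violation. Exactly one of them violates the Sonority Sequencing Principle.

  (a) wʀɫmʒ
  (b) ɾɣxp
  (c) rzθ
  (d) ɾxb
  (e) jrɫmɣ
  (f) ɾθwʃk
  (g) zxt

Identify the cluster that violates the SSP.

(a) wʀɫmʒ: profile 8-7-6-5-4 — obeys.
(b) ɾɣxp: profile 7-4-3-1 — obeys.
(c) rzθ: profile 7-4-3 — obeys.
(d) ɾxb: profile 7-3-2 — obeys.
(e) jrɫmɣ: profile 8-7-6-5-4 — obeys.
(f) ɾθwʃk: profile 7-3-8-3-1 — violates.
(g) zxt: profile 4-3-1 — obeys.

f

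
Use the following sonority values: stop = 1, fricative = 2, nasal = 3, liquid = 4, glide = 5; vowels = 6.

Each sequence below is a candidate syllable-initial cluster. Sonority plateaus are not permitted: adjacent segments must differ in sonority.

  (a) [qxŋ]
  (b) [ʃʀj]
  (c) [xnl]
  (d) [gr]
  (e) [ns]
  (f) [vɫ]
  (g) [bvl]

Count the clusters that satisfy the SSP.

(a) 1-2-3 → obeys
(b) 2-4-5 → obeys
(c) 2-3-4 → obeys
(d) 1-4 → obeys
(e) 3-2 → violates
(f) 2-4 → obeys
(g) 1-2-4 → obeys

6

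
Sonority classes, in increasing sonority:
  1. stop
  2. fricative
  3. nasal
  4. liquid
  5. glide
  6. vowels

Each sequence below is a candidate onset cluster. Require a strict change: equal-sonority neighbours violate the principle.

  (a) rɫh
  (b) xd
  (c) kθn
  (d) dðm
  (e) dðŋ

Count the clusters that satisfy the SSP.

(a) sonority 4-4-2: ill-formed.
(b) sonority 2-1: ill-formed.
(c) sonority 1-2-3: well-formed.
(d) sonority 1-2-3: well-formed.
(e) sonority 1-2-3: well-formed.

3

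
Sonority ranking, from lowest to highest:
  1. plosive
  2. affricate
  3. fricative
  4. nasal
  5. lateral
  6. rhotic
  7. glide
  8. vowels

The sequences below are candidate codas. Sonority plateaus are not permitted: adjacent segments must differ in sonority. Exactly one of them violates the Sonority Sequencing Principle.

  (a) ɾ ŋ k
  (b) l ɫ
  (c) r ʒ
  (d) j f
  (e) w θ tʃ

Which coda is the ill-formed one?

b

(a) sonority 6-4-1: well-formed.
(b) sonority 5-5: ill-formed.
(c) sonority 6-3: well-formed.
(d) sonority 7-3: well-formed.
(e) sonority 7-3-2: well-formed.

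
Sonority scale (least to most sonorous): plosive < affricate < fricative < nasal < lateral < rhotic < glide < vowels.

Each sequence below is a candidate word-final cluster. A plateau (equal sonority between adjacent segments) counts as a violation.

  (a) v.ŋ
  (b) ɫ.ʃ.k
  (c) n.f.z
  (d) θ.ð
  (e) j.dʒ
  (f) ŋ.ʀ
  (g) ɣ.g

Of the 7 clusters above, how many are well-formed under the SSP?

3

(a) 3-4 → violates
(b) 5-3-1 → obeys
(c) 4-3-3 → violates
(d) 3-3 → violates
(e) 7-2 → obeys
(f) 4-6 → violates
(g) 3-1 → obeys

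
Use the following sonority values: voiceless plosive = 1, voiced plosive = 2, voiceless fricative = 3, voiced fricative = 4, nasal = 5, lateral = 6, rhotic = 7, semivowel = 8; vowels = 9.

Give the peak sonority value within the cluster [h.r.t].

/h/ — voiceless fricative, sonority 3.
/r/ — rhotic, sonority 7.
/t/ — voiceless plosive, sonority 1.
The maximum is 7.

7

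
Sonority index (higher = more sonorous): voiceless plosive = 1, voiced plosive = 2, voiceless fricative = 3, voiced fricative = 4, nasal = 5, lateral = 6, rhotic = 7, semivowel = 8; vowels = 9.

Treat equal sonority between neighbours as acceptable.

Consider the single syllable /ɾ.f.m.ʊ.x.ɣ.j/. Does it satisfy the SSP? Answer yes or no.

Onset: /ɾ/ is a rhotic (sonority 7), /f/ is a voiceless fricative (sonority 3), /m/ is a nasal (sonority 5); then the nucleus /ʊ/ (sonority 9).
Onset profile 7-3-5-9 — does not rise throughout.
Coda: /x/ is a voiceless fricative (sonority 3), /ɣ/ is a voiced fricative (sonority 4), /j/ is a semivowel (sonority 8).
Coda profile 9-3-4-8 — does not fall throughout.

no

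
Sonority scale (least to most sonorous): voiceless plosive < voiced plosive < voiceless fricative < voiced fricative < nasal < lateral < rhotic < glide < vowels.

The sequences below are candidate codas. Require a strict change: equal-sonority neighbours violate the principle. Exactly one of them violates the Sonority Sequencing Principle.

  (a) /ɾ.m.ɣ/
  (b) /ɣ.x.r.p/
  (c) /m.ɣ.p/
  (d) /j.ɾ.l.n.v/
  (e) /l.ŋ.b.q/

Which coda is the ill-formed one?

b

(a) sonority 7-5-4: well-formed.
(b) sonority 4-3-7-1: ill-formed.
(c) sonority 5-4-1: well-formed.
(d) sonority 8-7-6-5-4: well-formed.
(e) sonority 6-5-2-1: well-formed.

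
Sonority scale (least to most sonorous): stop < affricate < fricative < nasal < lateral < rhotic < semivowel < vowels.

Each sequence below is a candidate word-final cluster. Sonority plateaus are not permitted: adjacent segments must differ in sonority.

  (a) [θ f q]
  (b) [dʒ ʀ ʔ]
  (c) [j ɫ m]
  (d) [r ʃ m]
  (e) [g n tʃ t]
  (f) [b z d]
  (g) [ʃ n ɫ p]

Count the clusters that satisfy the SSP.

1

(a) sonority 3-3-1: ill-formed.
(b) sonority 2-6-1: ill-formed.
(c) sonority 7-5-4: well-formed.
(d) sonority 6-3-4: ill-formed.
(e) sonority 1-4-2-1: ill-formed.
(f) sonority 1-3-1: ill-formed.
(g) sonority 3-4-5-1: ill-formed.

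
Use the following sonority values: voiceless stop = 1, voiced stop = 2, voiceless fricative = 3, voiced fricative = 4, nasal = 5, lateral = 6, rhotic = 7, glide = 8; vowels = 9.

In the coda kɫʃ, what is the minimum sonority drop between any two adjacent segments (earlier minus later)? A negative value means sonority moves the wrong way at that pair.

/k/ is a voiceless stop (sonority 1).
/ɫ/ is a lateral (sonority 6).
/ʃ/ is a voiceless fricative (sonority 3).
/k/→/ɫ/: change -5.
/ɫ/→/ʃ/: change +3.
Minimum = -5.

-5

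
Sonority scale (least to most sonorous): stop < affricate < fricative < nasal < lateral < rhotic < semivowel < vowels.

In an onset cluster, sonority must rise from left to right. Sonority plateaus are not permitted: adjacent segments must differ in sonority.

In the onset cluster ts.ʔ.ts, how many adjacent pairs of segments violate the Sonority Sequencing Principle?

/ts/ — affricate, sonority 2.
/ʔ/ — stop, sonority 1.
/ts/ — affricate, sonority 2.
/ts/→/ʔ/: 2→1 (does not rise) — violation.
/ʔ/→/ts/: 1→2 (rises) — ok.

1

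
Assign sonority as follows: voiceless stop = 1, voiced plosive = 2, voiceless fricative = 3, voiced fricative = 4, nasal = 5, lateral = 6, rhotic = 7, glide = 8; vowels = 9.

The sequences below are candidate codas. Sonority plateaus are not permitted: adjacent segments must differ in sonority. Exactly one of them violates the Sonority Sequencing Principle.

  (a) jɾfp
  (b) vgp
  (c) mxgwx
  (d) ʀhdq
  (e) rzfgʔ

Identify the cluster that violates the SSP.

c

(a) 8-7-3-1 → obeys
(b) 4-2-1 → obeys
(c) 5-3-2-8-3 → violates
(d) 7-3-2-1 → obeys
(e) 7-4-3-2-1 → obeys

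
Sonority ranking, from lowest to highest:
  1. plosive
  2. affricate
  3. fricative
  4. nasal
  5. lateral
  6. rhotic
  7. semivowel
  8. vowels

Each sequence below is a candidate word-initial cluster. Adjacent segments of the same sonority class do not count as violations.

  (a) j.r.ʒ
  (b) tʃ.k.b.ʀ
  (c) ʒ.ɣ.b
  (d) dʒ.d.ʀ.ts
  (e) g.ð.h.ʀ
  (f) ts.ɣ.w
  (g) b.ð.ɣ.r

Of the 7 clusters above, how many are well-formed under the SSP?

3

(a) j.r.ʒ: profile 7-6-3 — violates.
(b) tʃ.k.b.ʀ: profile 2-1-1-6 — violates.
(c) ʒ.ɣ.b: profile 3-3-1 — violates.
(d) dʒ.d.ʀ.ts: profile 2-1-6-2 — violates.
(e) g.ð.h.ʀ: profile 1-3-3-6 — obeys.
(f) ts.ɣ.w: profile 2-3-7 — obeys.
(g) b.ð.ɣ.r: profile 1-3-3-6 — obeys.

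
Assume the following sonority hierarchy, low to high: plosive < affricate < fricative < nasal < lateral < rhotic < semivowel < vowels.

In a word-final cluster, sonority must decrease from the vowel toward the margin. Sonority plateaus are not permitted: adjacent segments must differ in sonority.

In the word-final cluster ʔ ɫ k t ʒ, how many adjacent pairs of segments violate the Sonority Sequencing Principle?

/ʔ/ — plosive, sonority 1.
/ɫ/ — lateral, sonority 5.
/k/ — plosive, sonority 1.
/t/ — plosive, sonority 1.
/ʒ/ — fricative, sonority 3.
/ʔ/→/ɫ/: 1→5 (does not fall) — violation.
/ɫ/→/k/: 5→1 (falls) — ok.
/k/→/t/: 1→1 (plateau) — violation.
/t/→/ʒ/: 1→3 (does not fall) — violation.

3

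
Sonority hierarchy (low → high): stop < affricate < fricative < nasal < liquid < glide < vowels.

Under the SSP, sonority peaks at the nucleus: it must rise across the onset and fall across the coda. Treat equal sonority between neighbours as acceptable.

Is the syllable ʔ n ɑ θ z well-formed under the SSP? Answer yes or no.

yes

Onset: /ʔ/ is a stop (sonority 1), /n/ is a nasal (sonority 4); then the nucleus /ɑ/ (sonority 7).
Onset profile 1-4-7 — rises to the nucleus.
Coda: /θ/ is a fricative (sonority 3), /z/ is a fricative (sonority 3).
Coda profile 7-3-3 — falls from the nucleus.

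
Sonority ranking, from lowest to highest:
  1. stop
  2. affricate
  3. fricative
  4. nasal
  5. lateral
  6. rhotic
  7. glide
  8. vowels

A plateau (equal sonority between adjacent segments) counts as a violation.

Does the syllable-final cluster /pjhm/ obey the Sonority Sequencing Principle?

no

/p/ — stop, sonority 1.
/j/ — glide, sonority 7.
/h/ — fricative, sonority 3.
/m/ — nasal, sonority 4.
The profile is 1-7-3-4. Between /p/ (1) and /j/ (7) sonority does not fall, so the cluster violates the SSP.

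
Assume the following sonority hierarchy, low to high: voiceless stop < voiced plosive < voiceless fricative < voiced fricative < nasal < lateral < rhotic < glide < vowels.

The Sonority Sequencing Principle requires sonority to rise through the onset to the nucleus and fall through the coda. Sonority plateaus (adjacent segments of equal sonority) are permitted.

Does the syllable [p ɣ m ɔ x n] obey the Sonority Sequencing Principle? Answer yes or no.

Onset: /p/ is a voiceless stop (sonority 1), /ɣ/ is a voiced fricative (sonority 4), /m/ is a nasal (sonority 5); then the nucleus /ɔ/ (sonority 9).
Onset profile 1-4-5-9 — rises to the nucleus.
Coda: /x/ is a voiceless fricative (sonority 3), /n/ is a nasal (sonority 5).
Coda profile 9-3-5 — does not fall throughout.

no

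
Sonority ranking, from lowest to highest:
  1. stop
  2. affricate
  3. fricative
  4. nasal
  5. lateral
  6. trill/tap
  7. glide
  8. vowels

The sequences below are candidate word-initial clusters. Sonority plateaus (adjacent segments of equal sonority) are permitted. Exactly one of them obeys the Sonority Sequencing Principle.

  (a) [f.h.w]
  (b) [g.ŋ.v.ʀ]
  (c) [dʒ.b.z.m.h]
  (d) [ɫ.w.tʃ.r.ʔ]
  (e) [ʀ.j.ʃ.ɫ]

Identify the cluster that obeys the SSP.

a

(a) [f.h.w]: profile 3-3-7 — obeys.
(b) [g.ŋ.v.ʀ]: profile 1-4-3-6 — violates.
(c) [dʒ.b.z.m.h]: profile 2-1-3-4-3 — violates.
(d) [ɫ.w.tʃ.r.ʔ]: profile 5-7-2-6-1 — violates.
(e) [ʀ.j.ʃ.ɫ]: profile 6-7-3-5 — violates.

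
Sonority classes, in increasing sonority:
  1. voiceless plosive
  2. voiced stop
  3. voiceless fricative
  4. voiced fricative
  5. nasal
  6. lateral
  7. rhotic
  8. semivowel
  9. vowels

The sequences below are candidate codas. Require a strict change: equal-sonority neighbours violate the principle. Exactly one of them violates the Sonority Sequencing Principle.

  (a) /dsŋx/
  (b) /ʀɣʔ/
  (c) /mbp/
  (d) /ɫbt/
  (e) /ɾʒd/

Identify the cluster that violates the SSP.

(a) sonority 2-3-5-3: ill-formed.
(b) sonority 7-4-1: well-formed.
(c) sonority 5-2-1: well-formed.
(d) sonority 6-2-1: well-formed.
(e) sonority 7-4-2: well-formed.

a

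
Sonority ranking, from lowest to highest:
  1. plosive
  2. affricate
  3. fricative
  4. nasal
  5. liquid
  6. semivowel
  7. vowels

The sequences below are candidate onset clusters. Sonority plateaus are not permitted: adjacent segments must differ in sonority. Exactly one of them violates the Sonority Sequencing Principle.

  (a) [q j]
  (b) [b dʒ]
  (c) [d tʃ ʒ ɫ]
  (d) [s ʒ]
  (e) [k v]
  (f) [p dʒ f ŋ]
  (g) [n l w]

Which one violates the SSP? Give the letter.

d

(a) [q j]: profile 1-6 — obeys.
(b) [b dʒ]: profile 1-2 — obeys.
(c) [d tʃ ʒ ɫ]: profile 1-2-3-5 — obeys.
(d) [s ʒ]: profile 3-3 — violates.
(e) [k v]: profile 1-3 — obeys.
(f) [p dʒ f ŋ]: profile 1-2-3-4 — obeys.
(g) [n l w]: profile 4-5-6 — obeys.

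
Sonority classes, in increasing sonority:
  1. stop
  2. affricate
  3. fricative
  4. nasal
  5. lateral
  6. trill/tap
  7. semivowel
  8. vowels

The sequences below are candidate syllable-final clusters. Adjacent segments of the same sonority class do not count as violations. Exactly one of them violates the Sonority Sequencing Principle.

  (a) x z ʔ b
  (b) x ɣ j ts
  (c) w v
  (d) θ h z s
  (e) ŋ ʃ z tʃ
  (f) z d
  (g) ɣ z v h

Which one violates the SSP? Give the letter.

(a) sonority 3-3-1-1: well-formed.
(b) sonority 3-3-7-2: ill-formed.
(c) sonority 7-3: well-formed.
(d) sonority 3-3-3-3: well-formed.
(e) sonority 4-3-3-2: well-formed.
(f) sonority 3-1: well-formed.
(g) sonority 3-3-3-3: well-formed.

b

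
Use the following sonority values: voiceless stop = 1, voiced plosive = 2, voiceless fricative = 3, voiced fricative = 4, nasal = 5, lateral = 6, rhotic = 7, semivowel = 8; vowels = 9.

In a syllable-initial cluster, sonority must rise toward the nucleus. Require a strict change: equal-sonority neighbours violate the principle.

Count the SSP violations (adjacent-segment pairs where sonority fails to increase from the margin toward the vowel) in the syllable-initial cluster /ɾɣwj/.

2

/ɾ/ — rhotic, sonority 7.
/ɣ/ — voiced fricative, sonority 4.
/w/ — semivowel, sonority 8.
/j/ — semivowel, sonority 8.
/ɾ/→/ɣ/: 7→4 (does not rise) — violation.
/ɣ/→/w/: 4→8 (rises) — ok.
/w/→/j/: 8→8 (plateau) — violation.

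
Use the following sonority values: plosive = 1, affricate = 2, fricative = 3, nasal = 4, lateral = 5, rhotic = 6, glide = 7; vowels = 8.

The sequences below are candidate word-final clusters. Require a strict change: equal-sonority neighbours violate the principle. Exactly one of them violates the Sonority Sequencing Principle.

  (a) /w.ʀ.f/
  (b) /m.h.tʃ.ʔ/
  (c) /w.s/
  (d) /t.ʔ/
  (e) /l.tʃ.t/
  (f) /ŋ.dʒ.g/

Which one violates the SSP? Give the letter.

(a) sonority 7-6-3: well-formed.
(b) sonority 4-3-2-1: well-formed.
(c) sonority 7-3: well-formed.
(d) sonority 1-1: ill-formed.
(e) sonority 5-2-1: well-formed.
(f) sonority 4-2-1: well-formed.

d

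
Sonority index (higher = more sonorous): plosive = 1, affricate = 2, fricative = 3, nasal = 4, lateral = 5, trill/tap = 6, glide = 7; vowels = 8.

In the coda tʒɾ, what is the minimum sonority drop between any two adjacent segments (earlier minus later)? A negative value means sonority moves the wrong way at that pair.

/t/: plosive = 1.
/ʒ/: fricative = 3.
/ɾ/: trill/tap = 6.
/t/→/ʒ/: change -2.
/ʒ/→/ɾ/: change -3.
Minimum = -3.

-3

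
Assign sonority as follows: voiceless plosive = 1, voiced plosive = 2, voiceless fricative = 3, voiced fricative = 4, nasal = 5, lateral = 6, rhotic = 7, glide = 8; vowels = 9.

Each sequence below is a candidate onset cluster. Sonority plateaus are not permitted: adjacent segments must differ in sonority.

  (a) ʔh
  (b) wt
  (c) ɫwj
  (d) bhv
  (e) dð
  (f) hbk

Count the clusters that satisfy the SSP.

(a) ʔh: profile 1-3 — obeys.
(b) wt: profile 8-1 — violates.
(c) ɫwj: profile 6-8-8 — violates.
(d) bhv: profile 2-3-4 — obeys.
(e) dð: profile 2-4 — obeys.
(f) hbk: profile 3-2-1 — violates.

3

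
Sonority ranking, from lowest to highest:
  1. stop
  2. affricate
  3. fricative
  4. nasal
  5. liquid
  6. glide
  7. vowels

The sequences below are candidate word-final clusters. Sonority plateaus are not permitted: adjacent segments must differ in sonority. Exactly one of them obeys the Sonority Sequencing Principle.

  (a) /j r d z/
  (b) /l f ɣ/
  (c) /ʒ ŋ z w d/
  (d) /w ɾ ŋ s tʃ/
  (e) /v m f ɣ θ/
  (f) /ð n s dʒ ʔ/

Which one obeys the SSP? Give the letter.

(a) 6-5-1-3 → violates
(b) 5-3-3 → violates
(c) 3-4-3-6-1 → violates
(d) 6-5-4-3-2 → obeys
(e) 3-4-3-3-3 → violates
(f) 3-4-3-2-1 → violates

d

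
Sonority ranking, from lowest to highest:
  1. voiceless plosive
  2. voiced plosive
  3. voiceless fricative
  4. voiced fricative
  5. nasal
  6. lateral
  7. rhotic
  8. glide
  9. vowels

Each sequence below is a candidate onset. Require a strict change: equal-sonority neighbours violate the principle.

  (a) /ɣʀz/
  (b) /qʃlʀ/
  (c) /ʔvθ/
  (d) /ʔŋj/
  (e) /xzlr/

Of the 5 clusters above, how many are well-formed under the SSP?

(a) sonority 4-7-4: ill-formed.
(b) sonority 1-3-6-7: well-formed.
(c) sonority 1-4-3: ill-formed.
(d) sonority 1-5-8: well-formed.
(e) sonority 3-4-6-7: well-formed.

3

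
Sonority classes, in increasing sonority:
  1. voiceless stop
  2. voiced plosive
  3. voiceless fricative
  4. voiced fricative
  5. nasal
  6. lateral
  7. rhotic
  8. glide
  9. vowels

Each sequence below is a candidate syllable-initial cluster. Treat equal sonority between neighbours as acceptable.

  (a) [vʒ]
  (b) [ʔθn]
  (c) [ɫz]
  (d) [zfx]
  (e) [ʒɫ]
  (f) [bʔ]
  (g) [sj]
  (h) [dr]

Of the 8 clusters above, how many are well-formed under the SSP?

5

(a) [vʒ]: profile 4-4 — obeys.
(b) [ʔθn]: profile 1-3-5 — obeys.
(c) [ɫz]: profile 6-4 — violates.
(d) [zfx]: profile 4-3-3 — violates.
(e) [ʒɫ]: profile 4-6 — obeys.
(f) [bʔ]: profile 2-1 — violates.
(g) [sj]: profile 3-8 — obeys.
(h) [dr]: profile 2-7 — obeys.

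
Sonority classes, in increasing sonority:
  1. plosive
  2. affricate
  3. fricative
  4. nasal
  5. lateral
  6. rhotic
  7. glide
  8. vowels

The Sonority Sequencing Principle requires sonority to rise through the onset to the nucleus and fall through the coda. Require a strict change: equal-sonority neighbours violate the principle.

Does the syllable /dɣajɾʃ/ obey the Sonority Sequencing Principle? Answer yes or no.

Onset: /d/ is a plosive (sonority 1), /ɣ/ is a fricative (sonority 3); then the nucleus /a/ (sonority 8).
Onset profile 1-3-8 — rises to the nucleus.
Coda: /j/ is a glide (sonority 7), /ɾ/ is a rhotic (sonority 6), /ʃ/ is a fricative (sonority 3).
Coda profile 8-7-6-3 — falls from the nucleus.

yes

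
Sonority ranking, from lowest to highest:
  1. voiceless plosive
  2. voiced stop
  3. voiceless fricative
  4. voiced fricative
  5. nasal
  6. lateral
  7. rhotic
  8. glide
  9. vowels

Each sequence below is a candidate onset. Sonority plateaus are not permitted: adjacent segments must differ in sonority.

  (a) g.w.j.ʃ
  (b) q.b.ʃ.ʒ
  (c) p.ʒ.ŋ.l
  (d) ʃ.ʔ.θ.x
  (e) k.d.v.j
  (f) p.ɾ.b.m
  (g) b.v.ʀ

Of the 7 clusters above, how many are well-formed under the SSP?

4

(a) sonority 2-8-8-3: ill-formed.
(b) sonority 1-2-3-4: well-formed.
(c) sonority 1-4-5-6: well-formed.
(d) sonority 3-1-3-3: ill-formed.
(e) sonority 1-2-4-8: well-formed.
(f) sonority 1-7-2-5: ill-formed.
(g) sonority 2-4-7: well-formed.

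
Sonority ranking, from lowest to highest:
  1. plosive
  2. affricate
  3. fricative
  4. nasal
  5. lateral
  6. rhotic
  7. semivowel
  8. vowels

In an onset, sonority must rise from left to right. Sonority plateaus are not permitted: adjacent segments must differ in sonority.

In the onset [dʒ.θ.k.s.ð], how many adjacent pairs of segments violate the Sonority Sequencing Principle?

/dʒ/: affricate = 2.
/θ/: fricative = 3.
/k/: plosive = 1.
/s/: fricative = 3.
/ð/: fricative = 3.
/dʒ/→/θ/: 2→3 (rises) — ok.
/θ/→/k/: 3→1 (does not rise) — violation.
/k/→/s/: 1→3 (rises) — ok.
/s/→/ð/: 3→3 (plateau) — violation.

2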